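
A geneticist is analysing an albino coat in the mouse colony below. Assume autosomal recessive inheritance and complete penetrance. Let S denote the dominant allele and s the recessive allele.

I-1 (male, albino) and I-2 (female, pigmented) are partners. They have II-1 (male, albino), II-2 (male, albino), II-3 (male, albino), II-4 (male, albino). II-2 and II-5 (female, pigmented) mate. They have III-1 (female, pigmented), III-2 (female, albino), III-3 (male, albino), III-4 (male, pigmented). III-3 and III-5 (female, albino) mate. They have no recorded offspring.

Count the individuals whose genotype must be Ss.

Obligate heterozygotes: I-2 is pigmented so carries S and passed s to II-1 (ss), so I-2 is Ss; II-5 is pigmented so carries S and passed s to III-2 (ss), so II-5 is Ss; III-1 is pigmented so carries S and received s from II-2 (ss), so III-1 is Ss; III-4 is pigmented so carries S and received s from II-2 (ss), so III-4 is Ss.
Every other individual is either homozygous by phenotype or has at least one consistent homozygous assignment, so the count is 4.

4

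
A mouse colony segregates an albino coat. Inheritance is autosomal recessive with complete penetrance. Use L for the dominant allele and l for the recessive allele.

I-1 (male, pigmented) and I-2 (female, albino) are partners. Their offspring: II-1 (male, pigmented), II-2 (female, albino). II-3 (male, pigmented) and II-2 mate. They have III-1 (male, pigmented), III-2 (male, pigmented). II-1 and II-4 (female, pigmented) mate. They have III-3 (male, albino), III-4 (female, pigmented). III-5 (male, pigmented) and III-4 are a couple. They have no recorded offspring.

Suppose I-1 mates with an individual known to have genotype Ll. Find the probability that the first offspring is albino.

I-1 is pigmented so carries L and passed l to II-2 (ll), so I-1 is Ll.
The cross gives 1/4 LL : 1/2 Ll : 1/4 ll, so P(offspring is albino) = 1/4.

1/4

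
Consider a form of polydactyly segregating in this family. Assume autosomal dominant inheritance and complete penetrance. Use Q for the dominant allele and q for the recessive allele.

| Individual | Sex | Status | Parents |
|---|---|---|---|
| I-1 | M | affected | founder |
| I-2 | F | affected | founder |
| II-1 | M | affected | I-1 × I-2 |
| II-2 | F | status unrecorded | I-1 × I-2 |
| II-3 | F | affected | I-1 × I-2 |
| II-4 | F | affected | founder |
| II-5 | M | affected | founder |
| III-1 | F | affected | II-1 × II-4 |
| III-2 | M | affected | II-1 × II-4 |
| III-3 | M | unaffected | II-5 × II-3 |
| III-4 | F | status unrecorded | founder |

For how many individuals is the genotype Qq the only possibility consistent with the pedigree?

Obligate heterozygotes: II-3 is affected so carries Q and passed q to III-3 (qq), so II-3 is Qq; II-5 is affected so carries Q and passed q to III-3 (qq), so II-5 is Qq.
Every other individual is either homozygous by phenotype or has at least one consistent homozygous assignment, so the count is 2.

2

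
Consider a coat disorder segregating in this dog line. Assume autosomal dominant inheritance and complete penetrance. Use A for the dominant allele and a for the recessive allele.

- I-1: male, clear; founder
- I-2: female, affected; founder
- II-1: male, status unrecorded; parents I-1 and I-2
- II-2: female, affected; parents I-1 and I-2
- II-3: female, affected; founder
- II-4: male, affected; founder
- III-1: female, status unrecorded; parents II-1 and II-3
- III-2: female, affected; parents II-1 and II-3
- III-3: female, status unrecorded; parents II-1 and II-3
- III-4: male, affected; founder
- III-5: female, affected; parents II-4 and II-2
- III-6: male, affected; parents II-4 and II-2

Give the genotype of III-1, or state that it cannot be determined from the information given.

III-1's phenotype is unrecorded, and no parent or child forces a single allele at both positions; consistent genotype assignments exist with III-1 as AA or Aa or aa.

cannot be determined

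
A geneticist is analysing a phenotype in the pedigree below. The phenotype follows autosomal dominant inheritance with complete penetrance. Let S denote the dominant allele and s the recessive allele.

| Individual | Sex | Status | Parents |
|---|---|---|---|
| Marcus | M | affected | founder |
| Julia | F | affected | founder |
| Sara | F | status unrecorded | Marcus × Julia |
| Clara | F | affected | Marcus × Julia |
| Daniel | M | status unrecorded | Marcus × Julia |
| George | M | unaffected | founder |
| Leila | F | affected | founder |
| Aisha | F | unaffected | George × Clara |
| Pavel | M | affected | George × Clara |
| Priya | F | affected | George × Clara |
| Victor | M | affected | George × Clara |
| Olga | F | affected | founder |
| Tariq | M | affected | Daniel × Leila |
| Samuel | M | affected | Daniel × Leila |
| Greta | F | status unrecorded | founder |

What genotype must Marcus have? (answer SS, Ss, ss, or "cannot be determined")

Marcus's phenotype allows SS or Ss, and no parent or child forces a single allele at both positions; consistent genotype assignments exist with Marcus as SS or Ss.

cannot be determined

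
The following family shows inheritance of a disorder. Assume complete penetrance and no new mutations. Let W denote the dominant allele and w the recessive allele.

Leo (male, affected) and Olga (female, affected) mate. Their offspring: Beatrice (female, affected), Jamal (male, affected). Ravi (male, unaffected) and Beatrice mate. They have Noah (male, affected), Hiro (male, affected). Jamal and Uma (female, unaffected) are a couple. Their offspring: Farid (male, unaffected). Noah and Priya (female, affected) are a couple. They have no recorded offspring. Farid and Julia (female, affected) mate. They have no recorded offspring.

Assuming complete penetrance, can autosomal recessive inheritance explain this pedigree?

Yes

A consistent assignment under autosomal recessive exists: Leo ww, Olga ww, Beatrice ww, Jamal ww, Ravi Ww, Uma WW, Noah ww, Hiro ww, Priya ww, Farid Ww, Julia ww.
In this assignment every recorded phenotype matches its genotype and every non-founder's genotype is obtainable from its parents' genotypes, so the pedigree is consistent.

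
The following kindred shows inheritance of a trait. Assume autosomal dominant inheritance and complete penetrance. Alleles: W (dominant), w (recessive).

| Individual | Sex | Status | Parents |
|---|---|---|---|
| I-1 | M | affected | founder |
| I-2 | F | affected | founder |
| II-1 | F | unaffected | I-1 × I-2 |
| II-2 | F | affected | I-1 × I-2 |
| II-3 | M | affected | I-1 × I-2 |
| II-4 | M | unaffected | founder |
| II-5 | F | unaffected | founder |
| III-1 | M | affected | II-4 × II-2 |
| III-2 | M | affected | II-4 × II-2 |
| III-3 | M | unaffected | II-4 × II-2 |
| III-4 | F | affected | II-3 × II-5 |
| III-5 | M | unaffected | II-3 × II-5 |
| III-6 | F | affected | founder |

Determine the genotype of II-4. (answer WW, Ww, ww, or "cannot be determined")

ww

II-4 is unaffected, so II-4 is ww.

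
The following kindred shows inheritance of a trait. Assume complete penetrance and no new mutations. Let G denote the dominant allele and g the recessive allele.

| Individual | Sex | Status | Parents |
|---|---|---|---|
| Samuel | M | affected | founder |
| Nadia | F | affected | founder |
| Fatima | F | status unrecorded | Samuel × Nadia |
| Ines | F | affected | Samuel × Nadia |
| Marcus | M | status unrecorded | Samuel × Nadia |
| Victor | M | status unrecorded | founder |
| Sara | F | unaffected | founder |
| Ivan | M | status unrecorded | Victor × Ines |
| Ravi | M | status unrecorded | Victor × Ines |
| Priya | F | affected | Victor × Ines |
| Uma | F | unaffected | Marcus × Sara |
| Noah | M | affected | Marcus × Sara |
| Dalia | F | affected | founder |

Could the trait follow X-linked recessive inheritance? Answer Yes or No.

Yes

A consistent assignment under X-linked recessive exists: Samuel X^g Y, Nadia X^g X^g, Fatima X^g X^g, Ines X^g X^g, Marcus X^g Y, Victor X^g Y, Sara X^G X^g, Ivan X^g Y, Ravi X^g Y, Priya X^g X^g, Uma X^G X^g, Noah X^g Y, Dalia X^g X^g.
In this assignment every recorded phenotype matches its genotype and every non-founder's genotype is obtainable from its parents' genotypes, so the pedigree is consistent.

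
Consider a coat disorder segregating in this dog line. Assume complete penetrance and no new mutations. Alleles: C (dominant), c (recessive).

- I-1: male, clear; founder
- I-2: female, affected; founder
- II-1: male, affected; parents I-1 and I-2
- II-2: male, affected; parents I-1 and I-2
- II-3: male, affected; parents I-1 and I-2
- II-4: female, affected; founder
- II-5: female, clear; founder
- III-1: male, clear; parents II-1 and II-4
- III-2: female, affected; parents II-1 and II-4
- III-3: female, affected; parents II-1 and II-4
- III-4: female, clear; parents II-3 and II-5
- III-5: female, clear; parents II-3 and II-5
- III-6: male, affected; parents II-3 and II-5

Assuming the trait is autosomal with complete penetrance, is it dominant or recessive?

II-1 and II-4 are both affected yet have a clear child III-1. Under a recessive model two affected parents are homozygous and every child would be affected, so the trait cannot be recessive.

dominant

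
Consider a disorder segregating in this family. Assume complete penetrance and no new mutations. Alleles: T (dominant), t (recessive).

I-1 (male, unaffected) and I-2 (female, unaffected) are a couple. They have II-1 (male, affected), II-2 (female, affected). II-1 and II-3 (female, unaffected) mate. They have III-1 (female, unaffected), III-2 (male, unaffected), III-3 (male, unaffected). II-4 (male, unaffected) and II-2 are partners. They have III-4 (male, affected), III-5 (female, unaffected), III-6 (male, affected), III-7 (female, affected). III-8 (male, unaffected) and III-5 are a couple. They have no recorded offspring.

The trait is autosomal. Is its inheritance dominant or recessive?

I-1 and I-2 are both unaffected yet have an affected child II-1. Under dominance, an affected child requires at least one affected parent, so the trait cannot be dominant.

recessive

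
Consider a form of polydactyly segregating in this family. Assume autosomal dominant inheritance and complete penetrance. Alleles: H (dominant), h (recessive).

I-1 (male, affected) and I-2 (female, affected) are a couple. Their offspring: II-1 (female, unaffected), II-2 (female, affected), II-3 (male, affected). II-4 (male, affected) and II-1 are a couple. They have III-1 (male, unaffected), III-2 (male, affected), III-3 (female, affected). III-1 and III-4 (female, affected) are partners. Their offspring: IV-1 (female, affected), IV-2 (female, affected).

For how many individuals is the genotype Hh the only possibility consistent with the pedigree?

7

Obligate heterozygotes: I-1 is affected so carries H and passed h to II-1 (hh), so I-1 is Hh; I-2 is affected so carries H and passed h to II-1 (hh), so I-2 is Hh; II-4 is affected so carries H and passed h to III-1 (hh), so II-4 is Hh; III-2 is affected so carries H and received h from II-1 (hh), so III-2 is Hh; III-3 is affected so carries H and received h from II-1 (hh), so III-3 is Hh; IV-1 is affected so carries H and received h from III-1 (hh), so IV-1 is Hh; IV-2 is affected so carries H and received h from III-1 (hh), so IV-2 is Hh.
Every other individual is either homozygous by phenotype or has at least one consistent homozygous assignment, so the count is 7.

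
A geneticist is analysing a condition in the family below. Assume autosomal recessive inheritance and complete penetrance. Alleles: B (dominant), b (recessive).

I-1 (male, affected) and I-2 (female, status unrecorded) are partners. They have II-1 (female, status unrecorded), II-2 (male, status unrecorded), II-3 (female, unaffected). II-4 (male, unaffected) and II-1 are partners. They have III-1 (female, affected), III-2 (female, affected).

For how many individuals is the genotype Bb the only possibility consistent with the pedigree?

2

Obligate heterozygotes: II-3 is unaffected so carries B and received b from I-1 (bb), so II-3 is Bb; II-4 is unaffected so carries B and passed b to III-1 (bb), so II-4 is Bb.
Every other individual is either homozygous by phenotype or has at least one consistent homozygous assignment, so the count is 2.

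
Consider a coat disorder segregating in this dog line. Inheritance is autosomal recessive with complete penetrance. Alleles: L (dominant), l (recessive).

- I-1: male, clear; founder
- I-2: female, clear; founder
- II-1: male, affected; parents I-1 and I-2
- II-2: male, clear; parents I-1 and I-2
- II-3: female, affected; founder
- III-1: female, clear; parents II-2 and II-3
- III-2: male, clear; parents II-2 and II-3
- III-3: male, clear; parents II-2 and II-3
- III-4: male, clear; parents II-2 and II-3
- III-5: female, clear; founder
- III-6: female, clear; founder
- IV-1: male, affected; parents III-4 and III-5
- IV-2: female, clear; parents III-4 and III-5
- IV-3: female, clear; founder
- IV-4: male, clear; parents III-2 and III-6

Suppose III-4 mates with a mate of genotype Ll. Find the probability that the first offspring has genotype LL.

1/4

III-4 is clear so carries L and received l from II-3 (ll), so III-4 is Ll.
The cross gives 1/4 LL : 1/2 Ll : 1/4 ll, so P(offspring has genotype LL) = 1/4.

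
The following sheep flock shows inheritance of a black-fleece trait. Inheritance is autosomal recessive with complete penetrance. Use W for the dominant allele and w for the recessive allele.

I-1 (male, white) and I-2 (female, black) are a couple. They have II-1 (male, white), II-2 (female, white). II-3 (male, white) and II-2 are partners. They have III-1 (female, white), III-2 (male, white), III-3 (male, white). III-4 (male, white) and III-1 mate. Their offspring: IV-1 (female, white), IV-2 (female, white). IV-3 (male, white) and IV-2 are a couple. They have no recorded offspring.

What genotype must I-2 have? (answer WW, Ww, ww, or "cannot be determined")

I-2 is black, so I-2 is ww.

ww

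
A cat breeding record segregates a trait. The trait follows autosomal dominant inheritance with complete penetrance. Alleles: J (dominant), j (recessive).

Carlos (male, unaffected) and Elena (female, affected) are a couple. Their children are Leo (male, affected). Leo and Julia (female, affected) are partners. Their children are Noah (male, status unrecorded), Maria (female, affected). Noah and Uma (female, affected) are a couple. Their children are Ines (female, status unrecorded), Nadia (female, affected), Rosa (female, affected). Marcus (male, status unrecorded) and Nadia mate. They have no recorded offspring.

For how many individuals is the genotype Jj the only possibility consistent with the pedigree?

1

Obligate heterozygotes: Leo is affected so carries J and received j from Carlos (jj), so Leo is Jj.
Every other individual is either homozygous by phenotype or has at least one consistent homozygous assignment, so the count is 1.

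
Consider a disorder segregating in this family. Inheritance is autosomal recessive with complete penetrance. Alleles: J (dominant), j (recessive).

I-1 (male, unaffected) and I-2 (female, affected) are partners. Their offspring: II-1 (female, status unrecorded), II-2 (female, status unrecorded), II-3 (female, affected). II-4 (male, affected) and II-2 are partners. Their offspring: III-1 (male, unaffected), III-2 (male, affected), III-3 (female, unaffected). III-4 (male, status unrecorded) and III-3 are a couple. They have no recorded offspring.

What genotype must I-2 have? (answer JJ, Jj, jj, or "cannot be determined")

jj

I-2 is affected, so I-2 is jj.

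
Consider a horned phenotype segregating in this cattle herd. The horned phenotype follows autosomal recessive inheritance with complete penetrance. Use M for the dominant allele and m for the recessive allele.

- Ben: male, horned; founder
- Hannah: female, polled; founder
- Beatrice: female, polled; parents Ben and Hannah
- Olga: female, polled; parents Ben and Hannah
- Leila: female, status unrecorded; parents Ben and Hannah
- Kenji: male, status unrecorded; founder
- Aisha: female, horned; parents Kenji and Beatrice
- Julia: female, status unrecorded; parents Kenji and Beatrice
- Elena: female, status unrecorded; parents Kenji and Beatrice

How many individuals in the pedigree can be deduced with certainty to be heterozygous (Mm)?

Obligate heterozygotes: Beatrice is polled so carries M and received m from Ben (mm), so Beatrice is Mm; Olga is polled so carries M and received m from Ben (mm), so Olga is Mm.
Every other individual is either homozygous by phenotype or has at least one consistent homozygous assignment, so the count is 2.

2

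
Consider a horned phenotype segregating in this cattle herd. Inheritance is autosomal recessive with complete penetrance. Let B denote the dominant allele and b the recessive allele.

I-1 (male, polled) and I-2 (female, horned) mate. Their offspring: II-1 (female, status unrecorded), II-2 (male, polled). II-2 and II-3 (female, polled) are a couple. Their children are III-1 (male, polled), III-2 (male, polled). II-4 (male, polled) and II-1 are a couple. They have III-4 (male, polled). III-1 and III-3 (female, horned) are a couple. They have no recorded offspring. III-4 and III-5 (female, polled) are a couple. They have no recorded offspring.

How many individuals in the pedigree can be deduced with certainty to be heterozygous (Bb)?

1

Obligate heterozygotes: II-2 is polled so carries B and received b from I-2 (bb), so II-2 is Bb.
Every other individual is either homozygous by phenotype or has at least one consistent homozygous assignment, so the count is 1.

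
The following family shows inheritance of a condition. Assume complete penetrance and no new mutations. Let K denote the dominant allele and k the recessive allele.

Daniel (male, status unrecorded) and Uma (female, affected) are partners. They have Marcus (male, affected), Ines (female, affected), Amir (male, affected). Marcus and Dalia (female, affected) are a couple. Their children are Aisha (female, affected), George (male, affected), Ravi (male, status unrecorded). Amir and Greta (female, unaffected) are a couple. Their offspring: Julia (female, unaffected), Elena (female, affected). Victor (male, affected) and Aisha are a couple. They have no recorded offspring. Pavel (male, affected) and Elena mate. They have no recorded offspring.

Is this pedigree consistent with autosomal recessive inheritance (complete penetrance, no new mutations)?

A consistent assignment under autosomal recessive exists: Daniel Kk, Uma kk, Marcus kk, Ines kk, Amir kk, Dalia kk, Greta Kk, Aisha kk, George kk, Ravi kk, Victor kk, Julia Kk, Elena kk, Pavel kk.
In this assignment every recorded phenotype matches its genotype and every non-founder's genotype is obtainable from its parents' genotypes, so the pedigree is consistent.

Yes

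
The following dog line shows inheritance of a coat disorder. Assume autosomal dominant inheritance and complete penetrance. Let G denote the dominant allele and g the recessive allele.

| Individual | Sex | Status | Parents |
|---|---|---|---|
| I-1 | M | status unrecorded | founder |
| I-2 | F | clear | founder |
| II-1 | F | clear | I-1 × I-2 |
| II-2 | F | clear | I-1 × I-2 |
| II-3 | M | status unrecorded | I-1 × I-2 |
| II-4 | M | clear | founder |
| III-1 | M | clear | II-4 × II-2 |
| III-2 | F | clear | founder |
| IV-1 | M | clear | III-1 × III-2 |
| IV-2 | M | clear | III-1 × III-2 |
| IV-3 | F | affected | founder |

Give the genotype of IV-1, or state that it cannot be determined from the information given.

IV-1 is clear, so IV-1 is gg.

gg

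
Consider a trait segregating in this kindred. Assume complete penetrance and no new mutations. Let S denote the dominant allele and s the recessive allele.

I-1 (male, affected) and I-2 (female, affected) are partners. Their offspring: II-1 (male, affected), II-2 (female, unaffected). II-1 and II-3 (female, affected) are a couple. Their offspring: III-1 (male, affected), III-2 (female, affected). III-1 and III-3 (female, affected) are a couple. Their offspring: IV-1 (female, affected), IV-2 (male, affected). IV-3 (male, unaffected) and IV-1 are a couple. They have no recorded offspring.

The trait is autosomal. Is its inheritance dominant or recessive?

I-1 and I-2 are both affected yet have an unaffected child II-2. Under a recessive model two affected parents are homozygous and every child would be affected, so the trait cannot be recessive.

dominant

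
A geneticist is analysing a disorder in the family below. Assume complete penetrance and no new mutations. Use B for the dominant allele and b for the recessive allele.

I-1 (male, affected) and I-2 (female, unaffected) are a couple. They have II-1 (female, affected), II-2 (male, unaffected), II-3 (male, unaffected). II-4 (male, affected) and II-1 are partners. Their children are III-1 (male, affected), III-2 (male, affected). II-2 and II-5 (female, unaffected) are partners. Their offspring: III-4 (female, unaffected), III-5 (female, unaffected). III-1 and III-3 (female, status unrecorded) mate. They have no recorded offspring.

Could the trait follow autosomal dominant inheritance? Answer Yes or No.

Yes

A consistent assignment under autosomal dominant exists: I-1 Bb, I-2 bb, II-1 Bb, II-2 bb, II-3 bb, II-4 BB, II-5 bb, III-1 BB, III-2 BB, III-3 BB, III-4 bb, III-5 bb.
In this assignment every recorded phenotype matches its genotype and every non-founder's genotype is obtainable from its parents' genotypes, so the pedigree is consistent.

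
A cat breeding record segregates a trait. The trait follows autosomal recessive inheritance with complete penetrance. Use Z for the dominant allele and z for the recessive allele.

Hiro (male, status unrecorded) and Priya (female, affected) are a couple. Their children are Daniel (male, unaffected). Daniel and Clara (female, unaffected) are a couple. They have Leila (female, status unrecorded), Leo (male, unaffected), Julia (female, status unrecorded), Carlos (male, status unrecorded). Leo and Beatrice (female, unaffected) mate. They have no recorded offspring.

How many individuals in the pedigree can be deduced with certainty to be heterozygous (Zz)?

1

Obligate heterozygotes: Daniel is unaffected so carries Z and received z from Priya (zz), so Daniel is Zz.
Every other individual is either homozygous by phenotype or has at least one consistent homozygous assignment, so the count is 1.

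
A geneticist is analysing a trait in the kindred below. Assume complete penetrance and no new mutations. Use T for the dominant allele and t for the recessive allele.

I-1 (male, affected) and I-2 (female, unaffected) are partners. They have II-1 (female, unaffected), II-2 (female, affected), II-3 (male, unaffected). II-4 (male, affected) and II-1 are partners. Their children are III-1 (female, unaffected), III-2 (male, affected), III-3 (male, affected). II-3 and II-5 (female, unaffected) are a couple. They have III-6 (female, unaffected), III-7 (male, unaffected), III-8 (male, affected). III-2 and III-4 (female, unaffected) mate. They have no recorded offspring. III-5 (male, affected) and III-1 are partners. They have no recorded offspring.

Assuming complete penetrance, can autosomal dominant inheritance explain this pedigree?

Under autosomal dominant, III-8 (affected, male) cannot arise from II-3 (unaffected) × II-5 (unaffected).

No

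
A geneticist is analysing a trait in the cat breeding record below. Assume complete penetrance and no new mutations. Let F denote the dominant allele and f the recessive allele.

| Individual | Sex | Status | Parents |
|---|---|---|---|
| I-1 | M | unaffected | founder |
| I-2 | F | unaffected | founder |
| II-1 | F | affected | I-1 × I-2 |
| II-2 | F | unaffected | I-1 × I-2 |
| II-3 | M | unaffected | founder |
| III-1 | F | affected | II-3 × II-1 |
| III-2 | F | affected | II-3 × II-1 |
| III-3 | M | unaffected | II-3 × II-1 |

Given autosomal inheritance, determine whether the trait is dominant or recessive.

recessive

I-1 and I-2 are both unaffected yet have an affected child II-1. Under dominance, an affected child requires at least one affected parent, so the trait cannot be dominant.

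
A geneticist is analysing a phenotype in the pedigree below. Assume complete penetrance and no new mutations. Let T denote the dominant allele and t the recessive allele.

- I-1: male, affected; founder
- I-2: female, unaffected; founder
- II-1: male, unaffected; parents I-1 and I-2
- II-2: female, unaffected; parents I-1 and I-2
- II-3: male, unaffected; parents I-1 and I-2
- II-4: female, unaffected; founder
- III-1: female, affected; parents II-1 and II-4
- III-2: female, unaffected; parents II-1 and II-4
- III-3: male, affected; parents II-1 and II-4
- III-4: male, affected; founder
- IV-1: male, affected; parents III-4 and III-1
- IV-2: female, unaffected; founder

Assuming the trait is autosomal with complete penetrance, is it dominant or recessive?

recessive

II-1 and II-4 are both unaffected yet have an affected child III-1. Under dominance, an affected child requires at least one affected parent, so the trait cannot be dominant.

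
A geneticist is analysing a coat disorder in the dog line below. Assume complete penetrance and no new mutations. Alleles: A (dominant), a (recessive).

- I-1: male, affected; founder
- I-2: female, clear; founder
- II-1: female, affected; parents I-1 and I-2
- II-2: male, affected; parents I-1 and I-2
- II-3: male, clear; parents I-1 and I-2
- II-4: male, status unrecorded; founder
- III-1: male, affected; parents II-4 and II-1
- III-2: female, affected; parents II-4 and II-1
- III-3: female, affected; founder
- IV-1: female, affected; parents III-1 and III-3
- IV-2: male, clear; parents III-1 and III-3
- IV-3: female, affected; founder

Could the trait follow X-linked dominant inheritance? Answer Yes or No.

No

Under X-linked dominant, II-2 (affected, male) cannot arise from I-1 (affected) × I-2 (clear).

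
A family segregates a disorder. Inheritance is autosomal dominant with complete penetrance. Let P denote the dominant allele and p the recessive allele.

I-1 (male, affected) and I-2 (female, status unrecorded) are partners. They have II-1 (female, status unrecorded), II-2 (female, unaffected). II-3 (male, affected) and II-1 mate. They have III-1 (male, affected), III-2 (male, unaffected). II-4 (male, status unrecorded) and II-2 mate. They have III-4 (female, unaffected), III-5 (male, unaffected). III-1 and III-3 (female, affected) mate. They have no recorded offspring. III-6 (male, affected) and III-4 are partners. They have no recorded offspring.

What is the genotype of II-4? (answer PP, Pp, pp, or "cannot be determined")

II-4's phenotype is unrecorded, and no parent or child forces a single allele at both positions; consistent genotype assignments exist with II-4 as Pp or pp.

cannot be determined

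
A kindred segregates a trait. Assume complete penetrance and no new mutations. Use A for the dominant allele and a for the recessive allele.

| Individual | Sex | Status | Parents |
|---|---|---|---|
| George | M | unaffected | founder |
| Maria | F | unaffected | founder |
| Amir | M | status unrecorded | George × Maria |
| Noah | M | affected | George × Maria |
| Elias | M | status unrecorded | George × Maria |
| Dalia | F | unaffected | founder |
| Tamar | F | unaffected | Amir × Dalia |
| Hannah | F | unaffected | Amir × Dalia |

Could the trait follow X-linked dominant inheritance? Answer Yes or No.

Under X-linked dominant, Noah (affected, male) cannot arise from George (unaffected) × Maria (unaffected).

No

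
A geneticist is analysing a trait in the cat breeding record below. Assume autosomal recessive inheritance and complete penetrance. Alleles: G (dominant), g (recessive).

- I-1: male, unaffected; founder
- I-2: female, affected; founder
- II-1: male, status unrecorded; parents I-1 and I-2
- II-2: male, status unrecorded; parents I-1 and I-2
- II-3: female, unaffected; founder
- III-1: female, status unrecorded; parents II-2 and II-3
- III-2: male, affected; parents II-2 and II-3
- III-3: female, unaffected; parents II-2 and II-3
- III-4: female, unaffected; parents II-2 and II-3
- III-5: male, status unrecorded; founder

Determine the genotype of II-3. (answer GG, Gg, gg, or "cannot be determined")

Gg

From phenotype alone, II-3 is GG or Gg.
II-3 is unaffected so carries G and passed g to III-2 (gg), so II-3 is Gg.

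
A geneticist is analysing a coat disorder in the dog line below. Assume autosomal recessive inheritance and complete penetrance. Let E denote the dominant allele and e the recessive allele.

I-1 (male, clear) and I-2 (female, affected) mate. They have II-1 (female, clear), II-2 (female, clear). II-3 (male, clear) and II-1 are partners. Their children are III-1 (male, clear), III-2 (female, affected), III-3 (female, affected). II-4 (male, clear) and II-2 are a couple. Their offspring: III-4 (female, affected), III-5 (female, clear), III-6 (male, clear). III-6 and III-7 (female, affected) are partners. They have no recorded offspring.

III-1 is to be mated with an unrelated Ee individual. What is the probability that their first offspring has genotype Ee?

II-3 is clear so carries E and passed e to III-2 (ee), so II-3 is Ee.
II-1 is clear so carries E and received e from I-2 (ee), so II-1 is Ee.
III-1 is a clear offspring of II-3 (Ee) × II-1 (Ee), whose cross gives 1/4 EE : 1/2 Ee : 1/4 ee; conditioning on being clear, III-1 is EE with probability 1/3, Ee with probability 2/3.
Summing over parental genotype combinations, P(offspring has genotype Ee) = 1/3·1/2 + 2/3·1/2 = 1/2.

1/2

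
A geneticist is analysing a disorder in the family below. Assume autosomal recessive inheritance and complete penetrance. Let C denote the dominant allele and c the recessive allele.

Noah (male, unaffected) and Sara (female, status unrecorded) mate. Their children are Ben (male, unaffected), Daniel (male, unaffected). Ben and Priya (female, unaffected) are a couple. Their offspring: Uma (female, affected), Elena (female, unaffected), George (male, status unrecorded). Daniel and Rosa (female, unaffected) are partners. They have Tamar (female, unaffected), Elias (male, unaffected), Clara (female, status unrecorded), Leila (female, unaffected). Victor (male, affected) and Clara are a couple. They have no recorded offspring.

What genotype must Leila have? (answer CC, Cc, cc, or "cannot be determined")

cannot be determined

Leila's phenotype allows CC or Cc, and no parent or child forces a single allele at both positions; consistent genotype assignments exist with Leila as CC or Cc.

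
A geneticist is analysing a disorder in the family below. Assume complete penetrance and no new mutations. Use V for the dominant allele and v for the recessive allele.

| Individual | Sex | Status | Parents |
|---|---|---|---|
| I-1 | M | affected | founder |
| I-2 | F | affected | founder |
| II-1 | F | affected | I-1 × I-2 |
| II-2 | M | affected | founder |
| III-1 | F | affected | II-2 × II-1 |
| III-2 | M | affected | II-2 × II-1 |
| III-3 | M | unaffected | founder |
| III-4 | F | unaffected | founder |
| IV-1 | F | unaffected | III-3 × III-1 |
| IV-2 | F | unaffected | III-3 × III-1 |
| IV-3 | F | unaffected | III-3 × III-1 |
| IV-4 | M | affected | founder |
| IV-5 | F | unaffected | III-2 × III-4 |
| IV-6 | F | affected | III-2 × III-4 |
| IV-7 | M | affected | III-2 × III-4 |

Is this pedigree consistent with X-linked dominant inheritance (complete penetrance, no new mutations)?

No

Under X-linked dominant, IV-5 (unaffected, female) cannot arise from III-2 (affected) × III-4 (unaffected).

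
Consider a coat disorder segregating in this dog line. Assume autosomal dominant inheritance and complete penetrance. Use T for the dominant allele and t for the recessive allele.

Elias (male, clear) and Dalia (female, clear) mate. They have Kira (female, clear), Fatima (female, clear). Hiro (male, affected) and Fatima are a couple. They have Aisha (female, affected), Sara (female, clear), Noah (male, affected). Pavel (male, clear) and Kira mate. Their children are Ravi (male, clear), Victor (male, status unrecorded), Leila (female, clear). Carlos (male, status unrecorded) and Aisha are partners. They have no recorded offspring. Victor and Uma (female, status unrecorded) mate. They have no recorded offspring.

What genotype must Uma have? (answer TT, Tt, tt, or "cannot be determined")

Uma's phenotype is unrecorded, and no parent or child forces a single allele at both positions; consistent genotype assignments exist with Uma as TT or Tt or tt.

cannot be determined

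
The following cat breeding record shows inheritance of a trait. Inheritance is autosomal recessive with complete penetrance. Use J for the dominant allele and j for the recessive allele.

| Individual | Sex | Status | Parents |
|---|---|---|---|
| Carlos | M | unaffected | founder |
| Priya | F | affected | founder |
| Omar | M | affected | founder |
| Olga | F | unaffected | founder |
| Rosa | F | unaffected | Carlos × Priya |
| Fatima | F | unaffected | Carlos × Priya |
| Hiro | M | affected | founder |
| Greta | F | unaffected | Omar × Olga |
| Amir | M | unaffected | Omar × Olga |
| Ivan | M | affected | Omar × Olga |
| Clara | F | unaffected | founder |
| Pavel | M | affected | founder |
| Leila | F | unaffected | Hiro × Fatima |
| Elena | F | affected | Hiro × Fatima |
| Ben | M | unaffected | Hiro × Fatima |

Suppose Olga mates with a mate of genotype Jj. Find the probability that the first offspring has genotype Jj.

Olga is unaffected so carries J and passed j to Ivan (jj), so Olga is Jj.
The cross gives 1/4 JJ : 1/2 Jj : 1/4 jj, so P(offspring has genotype Jj) = 1/2.

1/2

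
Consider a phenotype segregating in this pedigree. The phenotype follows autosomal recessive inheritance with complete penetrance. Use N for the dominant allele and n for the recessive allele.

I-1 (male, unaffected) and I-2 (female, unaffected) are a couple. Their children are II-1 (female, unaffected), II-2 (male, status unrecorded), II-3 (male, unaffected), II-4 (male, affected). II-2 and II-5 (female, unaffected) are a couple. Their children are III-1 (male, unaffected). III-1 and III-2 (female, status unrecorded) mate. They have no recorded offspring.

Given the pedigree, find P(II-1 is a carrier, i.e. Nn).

2/3

I-1 is unaffected so carries N and passed n to II-4 (nn), so I-1 is Nn.
I-2 is unaffected so carries N and passed n to II-4 (nn), so I-2 is Nn.
Their cross gives offspring ratios 1/4 NN : 1/2 Nn : 1/4 nn. Conditioning on II-1 being unaffected, P(Nn) = 1/2 / 3/4 = 2/3.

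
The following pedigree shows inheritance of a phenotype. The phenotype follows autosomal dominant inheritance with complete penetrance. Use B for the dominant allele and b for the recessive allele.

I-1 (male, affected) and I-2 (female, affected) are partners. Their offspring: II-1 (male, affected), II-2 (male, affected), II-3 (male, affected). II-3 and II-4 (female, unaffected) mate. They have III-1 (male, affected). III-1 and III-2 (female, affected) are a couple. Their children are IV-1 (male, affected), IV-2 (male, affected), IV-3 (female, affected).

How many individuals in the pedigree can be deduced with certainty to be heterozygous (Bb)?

1

Obligate heterozygotes: III-1 is affected so carries B and received b from II-4 (bb), so III-1 is Bb.
Every other individual is either homozygous by phenotype or has at least one consistent homozygous assignment, so the count is 1.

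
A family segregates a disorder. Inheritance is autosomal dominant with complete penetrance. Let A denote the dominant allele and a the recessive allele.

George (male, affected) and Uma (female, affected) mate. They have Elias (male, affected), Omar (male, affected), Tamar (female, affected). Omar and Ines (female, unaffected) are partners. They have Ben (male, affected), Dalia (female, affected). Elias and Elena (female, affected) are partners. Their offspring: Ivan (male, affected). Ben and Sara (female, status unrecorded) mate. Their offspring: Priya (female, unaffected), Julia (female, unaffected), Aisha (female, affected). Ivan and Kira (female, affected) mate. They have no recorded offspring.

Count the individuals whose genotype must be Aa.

Obligate heterozygotes: Ben is affected so carries A and received a from Ines (aa), so Ben is Aa; Dalia is affected so carries A and received a from Ines (aa), so Dalia is Aa.
Every other individual is either homozygous by phenotype or has at least one consistent homozygous assignment, so the count is 2.

2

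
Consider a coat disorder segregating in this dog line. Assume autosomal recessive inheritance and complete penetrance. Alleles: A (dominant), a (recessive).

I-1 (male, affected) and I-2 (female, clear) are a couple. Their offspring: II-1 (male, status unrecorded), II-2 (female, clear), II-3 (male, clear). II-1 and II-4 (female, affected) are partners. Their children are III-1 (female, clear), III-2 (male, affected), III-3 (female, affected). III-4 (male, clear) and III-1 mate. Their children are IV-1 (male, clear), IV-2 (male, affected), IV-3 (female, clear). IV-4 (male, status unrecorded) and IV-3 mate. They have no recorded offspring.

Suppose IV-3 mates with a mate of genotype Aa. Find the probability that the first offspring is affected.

III-4 is clear so carries A and passed a to IV-2 (aa), so III-4 is Aa.
III-1 is clear so carries A and received a from II-4 (aa), so III-1 is Aa.
IV-3 is a clear offspring of III-4 (Aa) × III-1 (Aa), whose cross gives 1/4 AA : 1/2 Aa : 1/4 aa; conditioning on being clear, IV-3 is AA with probability 1/3, Aa with probability 2/3.
Summing over parental genotype combinations, P(offspring is affected) = 2/3·1/4 = 1/6.

1/6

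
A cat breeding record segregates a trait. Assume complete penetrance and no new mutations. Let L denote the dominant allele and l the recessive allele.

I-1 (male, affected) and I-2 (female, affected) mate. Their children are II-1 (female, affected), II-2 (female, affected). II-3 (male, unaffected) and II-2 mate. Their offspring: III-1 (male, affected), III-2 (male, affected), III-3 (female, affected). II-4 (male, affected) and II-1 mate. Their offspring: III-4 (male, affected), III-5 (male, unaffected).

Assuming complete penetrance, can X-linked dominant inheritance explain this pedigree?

Yes

A consistent assignment under X-linked dominant exists: I-1 X^L Y, I-2 X^L X^l, II-1 X^L X^l, II-2 X^L X^L, II-3 X^l Y, II-4 X^L Y, III-1 X^L Y, III-2 X^L Y, III-3 X^L X^l, III-4 X^L Y, III-5 X^l Y.
In this assignment every recorded phenotype matches its genotype and every non-founder's genotype is obtainable from its parents' genotypes, so the pedigree is consistent.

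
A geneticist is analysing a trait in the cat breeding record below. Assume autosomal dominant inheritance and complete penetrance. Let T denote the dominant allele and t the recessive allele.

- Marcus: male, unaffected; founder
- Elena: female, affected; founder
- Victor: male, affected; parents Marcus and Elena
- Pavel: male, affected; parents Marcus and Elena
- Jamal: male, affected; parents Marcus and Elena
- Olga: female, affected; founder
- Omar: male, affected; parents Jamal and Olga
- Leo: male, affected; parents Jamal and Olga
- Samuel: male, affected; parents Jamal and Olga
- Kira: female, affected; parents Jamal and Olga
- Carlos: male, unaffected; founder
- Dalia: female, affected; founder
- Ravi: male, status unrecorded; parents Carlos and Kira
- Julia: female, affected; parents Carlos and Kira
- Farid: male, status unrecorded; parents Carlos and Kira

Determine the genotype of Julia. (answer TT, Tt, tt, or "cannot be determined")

From phenotype alone, Julia is TT or Tt.
Julia is affected so carries T and received t from Carlos (tt), so Julia is Tt.

Tt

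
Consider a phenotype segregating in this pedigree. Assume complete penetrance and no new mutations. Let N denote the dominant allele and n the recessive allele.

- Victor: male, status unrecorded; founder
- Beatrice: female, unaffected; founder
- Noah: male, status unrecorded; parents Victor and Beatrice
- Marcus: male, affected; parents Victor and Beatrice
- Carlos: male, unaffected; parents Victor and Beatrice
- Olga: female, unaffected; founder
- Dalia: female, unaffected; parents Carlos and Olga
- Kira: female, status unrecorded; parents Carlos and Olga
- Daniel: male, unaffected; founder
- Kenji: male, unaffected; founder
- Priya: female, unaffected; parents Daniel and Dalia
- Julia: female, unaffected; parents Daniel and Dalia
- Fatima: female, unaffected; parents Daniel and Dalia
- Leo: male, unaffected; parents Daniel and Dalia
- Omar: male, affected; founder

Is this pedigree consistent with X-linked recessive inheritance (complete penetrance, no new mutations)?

A consistent assignment under X-linked recessive exists: Victor X^N Y, Beatrice X^N X^n, Noah X^N Y, Marcus X^n Y, Carlos X^N Y, Olga X^N X^N, Dalia X^N X^N, Kira X^N X^N, Daniel X^N Y, Kenji X^N Y, Priya X^N X^N, Julia X^N X^N, Fatima X^N X^N, Leo X^N Y, Omar X^n Y.
In this assignment every recorded phenotype matches its genotype and every non-founder's genotype is obtainable from its parents' genotypes, so the pedigree is consistent.

Yes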